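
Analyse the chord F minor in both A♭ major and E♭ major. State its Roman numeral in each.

The scale of A♭ major is A♭ B♭ C D♭ E♭ F G; F is degree 6, and the triad built there (F-A♭-C) is minor, so it is vi.
The scale of E♭ major is E♭ F G A♭ B♭ C D; F is degree 2, and the triad built there (F-A♭-C) is minor, so it is ii.

vi in A♭ major; ii in E♭ major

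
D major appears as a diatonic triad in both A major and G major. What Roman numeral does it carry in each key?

The scale of A major is A B C# D E F# G#; D is degree 4, and the triad built there (D-F#-A) is major, so it is IV.
The scale of G major is G A B C D E F#; D is degree 5, and the triad built there (D-F#-A) is major, so it is V.

IV in A major; V in G major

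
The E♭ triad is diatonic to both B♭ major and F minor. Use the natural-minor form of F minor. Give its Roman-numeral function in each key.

IV in B♭ major; VII in F minor

The scale of B♭ major is B♭ C D E♭ F G A; E♭ is degree 4, and the triad built there (E♭-G-B♭) is major, so it is IV.
The scale of F minor (natural minor) is F G A♭ B♭ C D♭ E♭; E♭ is degree 7, and the triad built there (E♭-G-B♭) is major, so it is VII.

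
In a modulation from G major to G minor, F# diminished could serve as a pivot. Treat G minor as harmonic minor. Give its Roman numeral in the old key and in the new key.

vii° in G major; vii° in G minor

The scale of G major is G A B C D E F#; F# is degree 7, and the triad built there (F#-A-C) is diminished, so it is vii°.
The scale of G minor (harmonic minor) is G A Bb C D Eb F#; F# is degree 7, and the triad built there (F#-A-C) is diminished, so it is vii°.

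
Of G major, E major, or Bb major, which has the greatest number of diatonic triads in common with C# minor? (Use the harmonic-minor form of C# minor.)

Triads of C# minor (harmonic minor): C#m (i), D#dim (ii°), Eaug (III+), F#m (iv), G# (V), A (VI), B#dim (vii°).
G major shares 0: none.
E major shares 4: C#m, D#dim, F#m, A.
Bb major shares 0: none.
The most common triads (4) are shared with E major.

E major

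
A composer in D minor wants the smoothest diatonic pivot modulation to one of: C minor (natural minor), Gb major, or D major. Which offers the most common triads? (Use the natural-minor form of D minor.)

Triads of D minor (natural minor): D minor (i), E diminished (ii°), F major (III), G minor (iv), A minor (v), Bb major (VI), C major (VII).
C minor (natural minor) shares 2: Gm, Bb.
Gb major shares 0: none.
D major shares 0: none.
The most common triads (2) are shared with C minor.

C minor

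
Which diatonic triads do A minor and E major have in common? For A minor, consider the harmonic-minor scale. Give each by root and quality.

E

Triads in A minor (harmonic minor): Am (i), Bdim (ii°), Caug (III+), Dm (iv), E (V), F (VI), G#dim (vii°).
Triads in E major: E (I), F#m (ii), G#m (iii), A (IV), B (V), C#m (vi), D#dim (vii°).
Shared triads with their functions: E (V in A minor, I in E major).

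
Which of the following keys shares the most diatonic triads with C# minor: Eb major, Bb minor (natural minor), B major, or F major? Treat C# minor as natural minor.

B major

Triads of C# minor (natural minor): C#m (i), D#dim (ii°), E (III), F#m (iv), G#m (v), A (VI), B (VII).
Eb major shares 0: none.
Bb minor (natural minor) shares 0: none.
B major shares 4: C#m, E, G#m, B.
F major shares 0: none.
The most common triads (4) are shared with B major.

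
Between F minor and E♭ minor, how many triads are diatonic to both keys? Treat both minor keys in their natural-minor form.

Diatonic triads of F minor (natural minor): Fm (i), Gdim (ii°), A♭ (III), B♭m (iv), Cm (v), D♭ (VI), E♭ (VII).
Diatonic triads of E♭ minor (natural minor): E♭m (i), Fdim (ii°), G♭ (III), A♭m (iv), B♭m (v), C♭ (VI), D♭ (VII).
Matching root and quality in both lists: B♭m, D♭.
That gives 2 common triads.

2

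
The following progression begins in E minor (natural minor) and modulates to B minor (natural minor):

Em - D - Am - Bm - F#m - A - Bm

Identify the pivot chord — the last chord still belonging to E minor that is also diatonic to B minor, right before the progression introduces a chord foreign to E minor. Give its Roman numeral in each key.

Chords diatonic to E minor: Em, F#dim, G, Am, Bm, C, D.
Reading the progression, the first chord not in that set is F#m, so the modulation leaves E minor there.
The chord immediately before F#m is Bm, which is diatonic to both keys: v in E minor and i in B minor.

Bm — v in E minor, i in B minor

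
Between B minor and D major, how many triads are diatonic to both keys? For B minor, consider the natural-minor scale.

Diatonic triads of B minor (natural minor): Bm (i), C#dim (ii°), D (III), Em (iv), F#m (v), G (VI), A (VII).
Diatonic triads of D major: D (I), Em (ii), F#m (iii), G (IV), A (V), Bm (vi), C#dim (vii°).
Matching root and quality in both lists: Bm, C#dim, D, Em, F#m, G, A.
That gives 7 common triads.

7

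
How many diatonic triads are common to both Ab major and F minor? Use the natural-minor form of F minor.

7

Diatonic triads of Ab major: Ab (I), Bbm (ii), Cm (iii), Db (IV), Eb (V), Fm (vi), Gdim (vii°).
Diatonic triads of F minor (natural minor): Fm (i), Gdim (ii°), Ab (III), Bbm (iv), Cm (v), Db (VI), Eb (VII).
Matching root and quality in both lists: Ab, Bbm, Cm, Db, Eb, Fm, Gdim.
That gives 7 common triads.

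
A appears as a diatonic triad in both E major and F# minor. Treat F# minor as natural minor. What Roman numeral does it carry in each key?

The scale of E major is E F# G# A B C# D#; A is degree 4, and the triad built there (A-C#-E) is major, so it is IV.
The scale of F# minor (natural minor) is F# G# A B C# D E; A is degree 3, and the triad built there (A-C#-E) is major, so it is III.

IV in E major; III in F# minor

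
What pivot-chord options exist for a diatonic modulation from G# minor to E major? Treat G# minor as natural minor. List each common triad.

Triads in G# minor (natural minor): G#m (i), A#dim (ii°), B (III), C#m (iv), D#m (v), E (VI), F# (VII).
Triads in E major: E (I), F#m (ii), G#m (iii), A (IV), B (V), C#m (vi), D#dim (vii°).
Shared triads with their functions: G#m (i in G# minor, iii in E major); B (III in G# minor, V in E major); C#m (iv in G# minor, vi in E major); E (VI in G# minor, I in E major).

G#m, B, C#m, E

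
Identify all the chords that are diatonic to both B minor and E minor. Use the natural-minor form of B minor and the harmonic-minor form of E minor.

Triads in B minor (natural minor): B minor (i), C♯ diminished (ii°), D major (III), E minor (iv), F♯ minor (v), G major (VI), A major (VII).
Triads in E minor (harmonic minor): E minor (i), F♯ diminished (ii°), G augmented (III+), A minor (iv), B major (V), C major (VI), D♯ diminished (vii°).
Shared triads with their functions: E minor (iv in B minor, i in E minor).

Em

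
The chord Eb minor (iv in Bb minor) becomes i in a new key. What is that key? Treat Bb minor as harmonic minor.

Eb minor

The numeral i denotes a minor triad on scale degree 1. With Eb on degree 1, the tonic of the new key is Eb.
Degree 1 carries a minor triad in minor keys, so the destination is Eb minor.
Check: the diatonic triads of Eb minor (natural minor) are Ebm (i), Fdim (ii°), Gb (III), Abm (iv), Bbm (v), Cb (VI), Db (VII) — Eb minor is indeed i.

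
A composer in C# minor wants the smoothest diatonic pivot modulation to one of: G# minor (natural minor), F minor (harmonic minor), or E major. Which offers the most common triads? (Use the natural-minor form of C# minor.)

E major

Triads of C# minor (natural minor): C# minor (i), D# diminished (ii°), E major (III), F# minor (iv), G# minor (v), A major (VI), B major (VII).
G# minor (natural minor) shares 4: C#m, E, G#m, B.
F minor (harmonic minor) shares 0: none.
E major shares 7: C#m, D#dim, E, F#m, G#m, A, B.
The most common triads (7) are shared with E major.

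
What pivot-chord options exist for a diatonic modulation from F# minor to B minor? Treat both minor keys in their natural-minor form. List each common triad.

Triads in F# minor (natural minor): F# minor (i), G# diminished (ii°), A major (III), B minor (iv), C# minor (v), D major (VI), E major (VII).
Triads in B minor (natural minor): B minor (i), C# diminished (ii°), D major (III), E minor (iv), F# minor (v), G major (VI), A major (VII).
Shared triads with their functions: F# minor (i in F# minor, v in B minor); A major (III in F# minor, VII in B minor); B minor (iv in F# minor, i in B minor); D major (VI in F# minor, III in B minor).

F#m, A, Bm, D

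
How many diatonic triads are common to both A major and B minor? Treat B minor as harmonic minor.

Diatonic triads of A major: A major (I), B minor (ii), C# minor (iii), D major (IV), E major (V), F# minor (vi), G# diminished (vii°).
Diatonic triads of B minor (harmonic minor): B minor (i), C# diminished (ii°), D augmented (III+), E minor (iv), F# major (V), G major (VI), A# diminished (vii°).
Matching root and quality in both lists: B minor.
That gives 1 common triad.

1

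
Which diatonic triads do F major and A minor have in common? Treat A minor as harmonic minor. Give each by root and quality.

F, Am, Dm

Triads in F major: F (I), Gm (ii), Am (iii), B♭ (IV), C (V), Dm (vi), Edim (vii°).
Triads in A minor (harmonic minor): Am (i), Bdim (ii°), Caug (III+), Dm (iv), E (V), F (VI), G♯dim (vii°).
Shared triads with their functions: F (I in F major, VI in A minor); Am (iii in F major, i in A minor); Dm (vi in F major, iv in A minor).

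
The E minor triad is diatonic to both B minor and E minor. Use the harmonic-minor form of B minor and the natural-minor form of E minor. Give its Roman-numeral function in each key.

The scale of B minor (harmonic minor) is B C♯ D E F♯ G A♯; E is degree 4, and the triad built there (E-G-B) is minor, so it is iv.
The scale of E minor (natural minor) is E F♯ G A B C D; E is degree 1, and the triad built there (E-G-B) is minor, so it is i.

iv in B minor; i in E minor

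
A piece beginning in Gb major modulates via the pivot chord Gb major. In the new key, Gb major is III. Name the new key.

Eb minor

The numeral III denotes a major triad on scale degree 3. With Gb on degree 3, the tonic of the new key is Eb.
Degree 3 carries a major triad in natural-minor keys, so the destination is Eb minor.
Check: the diatonic triads of Eb minor (natural minor) are Ebm (i), Fdim (ii°), Gb (III), Abm (iv), Bbm (v), Cb (VI), Db (VII) — Gb major is indeed III.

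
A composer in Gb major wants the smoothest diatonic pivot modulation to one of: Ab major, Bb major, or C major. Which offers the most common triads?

Ab major

Triads of Gb major: Gb major (I), Ab minor (ii), Bb minor (iii), Cb major (IV), Db major (V), Eb minor (vi), F diminished (vii°).
Ab major shares 2: Bbm, Db.
Bb major shares 0: none.
C major shares 0: none.
The most common triads (2) are shared with Ab major.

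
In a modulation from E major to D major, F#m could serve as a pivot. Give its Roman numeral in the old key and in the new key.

ii in E major; iii in D major

The scale of E major is E F# G# A B C# D#; F# is degree 2, and the triad built there (F#-A-C#) is minor, so it is ii.
The scale of D major is D E F# G A B C#; F# is degree 3, and the triad built there (F#-A-C#) is minor, so it is iii.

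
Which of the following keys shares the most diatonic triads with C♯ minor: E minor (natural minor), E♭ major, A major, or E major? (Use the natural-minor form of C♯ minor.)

Triads of C♯ minor (natural minor): C♯m (i), D♯dim (ii°), E (III), F♯m (iv), G♯m (v), A (VI), B (VII).
E minor (natural minor) shares 0: none.
E♭ major shares 0: none.
A major shares 4: C♯m, E, F♯m, A.
E major shares 7: C♯m, D♯dim, E, F♯m, G♯m, A, B.
The most common triads (7) are shared with E major.

E major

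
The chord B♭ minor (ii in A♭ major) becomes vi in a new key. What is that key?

The numeral vi denotes a minor triad on scale degree 6. With B♭ on degree 6, the tonic of the new key is D♭.
Degree 6 carries a minor triad in major keys, so the destination is D♭ major.
Check: the diatonic triads of D♭ major are D♭ (I), E♭m (ii), Fm (iii), G♭ (IV), A♭ (V), B♭m (vi), Cdim (vii°) — B♭ minor is indeed vi.

D♭ major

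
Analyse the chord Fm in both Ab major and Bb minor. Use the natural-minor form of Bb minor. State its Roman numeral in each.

The scale of Ab major is Ab Bb C Db Eb F G; F is degree 6, and the triad built there (F-Ab-C) is minor, so it is vi.
The scale of Bb minor (natural minor) is Bb C Db Eb F Gb Ab; F is degree 5, and the triad built there (F-Ab-C) is minor, so it is v.

vi in Ab major; v in Bb minor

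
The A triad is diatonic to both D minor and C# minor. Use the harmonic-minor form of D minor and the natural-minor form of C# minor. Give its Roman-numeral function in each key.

The scale of D minor (harmonic minor) is D E F G A Bb C#; A is degree 5, and the triad built there (A-C#-E) is major, so it is V.
The scale of C# minor (natural minor) is C# D# E F# G# A B; A is degree 6, and the triad built there (A-C#-E) is major, so it is VI.

V in D minor; VI in C# minor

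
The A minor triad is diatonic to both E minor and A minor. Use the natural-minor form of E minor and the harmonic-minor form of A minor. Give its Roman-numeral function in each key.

iv in E minor; i in A minor

The scale of E minor (natural minor) is E F♯ G A B C D; A is degree 4, and the triad built there (A-C-E) is minor, so it is iv.
The scale of A minor (harmonic minor) is A B C D E F G♯; A is degree 1, and the triad built there (A-C-E) is minor, so it is i.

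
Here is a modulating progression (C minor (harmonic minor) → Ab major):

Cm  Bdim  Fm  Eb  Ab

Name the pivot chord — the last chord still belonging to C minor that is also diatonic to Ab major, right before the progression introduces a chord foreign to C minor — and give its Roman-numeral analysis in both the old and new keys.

Fm — iv in C minor, vi in Ab major

Chords diatonic to C minor: Cm, Ddim, Ebaug, Fm, G, Ab, Bdim.
Reading the progression, the first chord not in that set is Eb, so the modulation leaves C minor there.
The chord immediately before Eb is Fm, which is diatonic to both keys: iv in C minor and vi in Ab major.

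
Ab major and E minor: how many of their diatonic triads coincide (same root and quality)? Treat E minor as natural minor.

0

Diatonic triads of Ab major: Ab (I), Bbm (ii), Cm (iii), Db (IV), Eb (V), Fm (vi), Gdim (vii°).
Diatonic triads of E minor (natural minor): Em (i), F#dim (ii°), G (III), Am (iv), Bm (v), C (VI), D (VII).
No triad has the same root and quality in both keys.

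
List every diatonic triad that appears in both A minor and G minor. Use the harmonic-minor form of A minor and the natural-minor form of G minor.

Dm, F

Triads in A minor (harmonic minor): Am (i), Bdim (ii°), Caug (III+), Dm (iv), E (V), F (VI), G#dim (vii°).
Triads in G minor (natural minor): Gm (i), Adim (ii°), Bb (III), Cm (iv), Dm (v), Eb (VI), F (VII).
Shared triads with their functions: Dm (iv in A minor, v in G minor); F (VI in A minor, VII in G minor).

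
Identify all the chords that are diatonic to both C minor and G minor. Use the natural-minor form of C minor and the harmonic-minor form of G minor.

Cm, Eb, Gm

Triads in C minor (natural minor): Cm (i), Ddim (ii°), Eb (III), Fm (iv), Gm (v), Ab (VI), Bb (VII).
Triads in G minor (harmonic minor): Gm (i), Adim (ii°), Bbaug (III+), Cm (iv), D (V), Eb (VI), F#dim (vii°).
Shared triads with their functions: Cm (i in C minor, iv in G minor); Eb (III in C minor, VI in G minor); Gm (v in C minor, i in G minor).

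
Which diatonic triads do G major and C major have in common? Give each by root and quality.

G, Am, C, Em

Triads in G major: G major (I), A minor (ii), B minor (iii), C major (IV), D major (V), E minor (vi), F# diminished (vii°).
Triads in C major: C major (I), D minor (ii), E minor (iii), F major (IV), G major (V), A minor (vi), B diminished (vii°).
Shared triads with their functions: G major (I in G major, V in C major); A minor (ii in G major, vi in C major); C major (IV in G major, I in C major); E minor (vi in G major, iii in C major).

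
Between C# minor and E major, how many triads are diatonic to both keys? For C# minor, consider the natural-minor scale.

7

Diatonic triads of C# minor (natural minor): C#m (i), D#dim (ii°), E (III), F#m (iv), G#m (v), A (VI), B (VII).
Diatonic triads of E major: E (I), F#m (ii), G#m (iii), A (IV), B (V), C#m (vi), D#dim (vii°).
Matching root and quality in both lists: C#m, D#dim, E, F#m, G#m, A, B.
That gives 7 common triads.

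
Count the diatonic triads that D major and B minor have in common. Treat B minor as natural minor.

7

Diatonic triads of D major: D (I), Em (ii), F#m (iii), G (IV), A (V), Bm (vi), C#dim (vii°).
Diatonic triads of B minor (natural minor): Bm (i), C#dim (ii°), D (III), Em (iv), F#m (v), G (VI), A (VII).
Matching root and quality in both lists: D, Em, F#m, G, A, Bm, C#dim.
That gives 7 common triads.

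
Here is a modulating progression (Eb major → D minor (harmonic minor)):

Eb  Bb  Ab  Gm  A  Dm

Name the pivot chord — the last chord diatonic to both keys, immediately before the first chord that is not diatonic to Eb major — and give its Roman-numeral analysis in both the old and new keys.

Chords diatonic to Eb major: Eb, Fm, Gm, Ab, Bb, Cm, Ddim.
Reading the progression, the first chord not in that set is A, so the modulation leaves Eb major there.
The chord immediately before A is Gm, which is diatonic to both keys: iii in Eb major and iv in D minor.

Gm — iii in Eb major, iv in D minor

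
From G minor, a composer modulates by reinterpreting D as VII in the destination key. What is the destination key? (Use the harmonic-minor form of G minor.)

The numeral VII denotes a major triad on scale degree 7. With D on degree 7, the tonic of the new key is E.
Degree 7 carries a major triad in natural-minor keys, so the destination is E minor.
Check: the diatonic triads of E minor (natural minor) are Em (i), F#dim (ii°), G (III), Am (iv), Bm (v), C (VI), D (VII) — D is indeed VII.

E minor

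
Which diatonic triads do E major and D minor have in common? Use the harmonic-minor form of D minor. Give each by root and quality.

A

Triads in E major: E (I), F#m (ii), G#m (iii), A (IV), B (V), C#m (vi), D#dim (vii°).
Triads in D minor (harmonic minor): Dm (i), Edim (ii°), Faug (III+), Gm (iv), A (V), Bb (VI), C#dim (vii°).
Shared triads with their functions: A (IV in E major, V in D minor).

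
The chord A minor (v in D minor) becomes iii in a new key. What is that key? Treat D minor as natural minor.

The numeral iii denotes a minor triad on scale degree 3. With A on degree 3, the tonic of the new key is F.
Degree 3 carries a minor triad in major keys, so the destination is F major.
Check: the diatonic triads of F major are F (I), Gm (ii), Am (iii), Bb (IV), C (V), Dm (vi), Edim (vii°) — A minor is indeed iii.

F major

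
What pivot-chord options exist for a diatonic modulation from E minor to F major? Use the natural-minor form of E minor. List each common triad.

Triads in E minor (natural minor): E minor (i), F♯ diminished (ii°), G major (III), A minor (iv), B minor (v), C major (VI), D major (VII).
Triads in F major: F major (I), G minor (ii), A minor (iii), B♭ major (IV), C major (V), D minor (vi), E diminished (vii°).
Shared triads with their functions: A minor (iv in E minor, iii in F major); C major (VI in E minor, V in F major).

Am, C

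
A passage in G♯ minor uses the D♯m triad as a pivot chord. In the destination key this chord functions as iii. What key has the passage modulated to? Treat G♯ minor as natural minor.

The numeral iii denotes a minor triad on scale degree 3. With D♯ on degree 3, the tonic of the new key is B.
Degree 3 carries a minor triad in major keys, so the destination is B major.
Check: the diatonic triads of B major are B (I), C♯m (ii), D♯m (iii), E (IV), F♯ (V), G♯m (vi), A♯dim (vii°) — D♯m is indeed iii.

B major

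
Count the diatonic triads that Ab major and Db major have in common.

4

Diatonic triads of Ab major: Ab major (I), Bb minor (ii), C minor (iii), Db major (IV), Eb major (V), F minor (vi), G diminished (vii°).
Diatonic triads of Db major: Db major (I), Eb minor (ii), F minor (iii), Gb major (IV), Ab major (V), Bb minor (vi), C diminished (vii°).
Matching root and quality in both lists: Ab major, Bb minor, Db major, F minor.
That gives 4 common triads.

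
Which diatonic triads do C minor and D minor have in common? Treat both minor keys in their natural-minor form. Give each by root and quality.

Triads in C minor (natural minor): Cm (i), Ddim (ii°), E♭ (III), Fm (iv), Gm (v), A♭ (VI), B♭ (VII).
Triads in D minor (natural minor): Dm (i), Edim (ii°), F (III), Gm (iv), Am (v), B♭ (VI), C (VII).
Shared triads with their functions: Gm (v in C minor, iv in D minor); B♭ (VII in C minor, VI in D minor).

Gm, B♭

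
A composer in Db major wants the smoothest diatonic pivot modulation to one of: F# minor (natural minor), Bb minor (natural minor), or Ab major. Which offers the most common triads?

Bb minor

Triads of Db major: Db major (I), Eb minor (ii), F minor (iii), Gb major (IV), Ab major (V), Bb minor (vi), C diminished (vii°).
F# minor (natural minor) shares 0: none.
Bb minor (natural minor) shares 7: Db, Ebm, Fm, Gb, Ab, Bbm, Cdim.
Ab major shares 4: Db, Fm, Ab, Bbm.
The most common triads (7) are shared with Bb minor.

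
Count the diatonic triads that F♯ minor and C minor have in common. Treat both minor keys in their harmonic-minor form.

Diatonic triads of F♯ minor (harmonic minor): F♯m (i), G♯dim (ii°), Aaug (III+), Bm (iv), C♯ (V), D (VI), E♯dim (vii°).
Diatonic triads of C minor (harmonic minor): Cm (i), Ddim (ii°), E♭aug (III+), Fm (iv), G (V), A♭ (VI), Bdim (vii°).
No triad has the same root and quality in both keys.

0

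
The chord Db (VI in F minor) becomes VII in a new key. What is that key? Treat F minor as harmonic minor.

Eb minor

The numeral VII denotes a major triad on scale degree 7. With Db on degree 7, the tonic of the new key is Eb.
Degree 7 carries a major triad in natural-minor keys, so the destination is Eb minor.
Check: the diatonic triads of Eb minor (natural minor) are Ebm (i), Fdim (ii°), Gb (III), Abm (iv), Bbm (v), Cb (VI), Db (VII) — Db is indeed VII.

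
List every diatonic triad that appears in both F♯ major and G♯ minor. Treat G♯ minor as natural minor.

F♯, G♯m, B, D♯m

Triads in F♯ major: F♯ (I), G♯m (ii), A♯m (iii), B (IV), C♯ (V), D♯m (vi), E♯dim (vii°).
Triads in G♯ minor (natural minor): G♯m (i), A♯dim (ii°), B (III), C♯m (iv), D♯m (v), E (VI), F♯ (VII).
Shared triads with their functions: F♯ (I in F♯ major, VII in G♯ minor); G♯m (ii in F♯ major, i in G♯ minor); B (IV in F♯ major, III in G♯ minor); D♯m (vi in F♯ major, v in G♯ minor).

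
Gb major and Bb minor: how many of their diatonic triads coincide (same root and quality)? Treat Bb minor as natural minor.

4

Diatonic triads of Gb major: Gb (I), Abm (ii), Bbm (iii), Cb (IV), Db (V), Ebm (vi), Fdim (vii°).
Diatonic triads of Bb minor (natural minor): Bbm (i), Cdim (ii°), Db (III), Ebm (iv), Fm (v), Gb (VI), Ab (VII).
Matching root and quality in both lists: Gb, Bbm, Db, Ebm.
That gives 4 common triads.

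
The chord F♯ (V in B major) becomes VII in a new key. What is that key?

G♯ minor

The numeral VII denotes a major triad on scale degree 7. With F♯ on degree 7, the tonic of the new key is G♯.
Degree 7 carries a major triad in natural-minor keys, so the destination is G♯ minor.
Check: the diatonic triads of G♯ minor (natural minor) are G♯m (i), A♯dim (ii°), B (III), C♯m (iv), D♯m (v), E (VI), F♯ (VII) — F♯ is indeed VII.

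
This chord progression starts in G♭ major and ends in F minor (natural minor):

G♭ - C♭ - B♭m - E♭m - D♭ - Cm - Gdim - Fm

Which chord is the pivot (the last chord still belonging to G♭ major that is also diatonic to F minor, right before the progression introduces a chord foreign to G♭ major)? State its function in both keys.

D♭ — V in G♭ major, VI in F minor

Chords diatonic to G♭ major: G♭, A♭m, B♭m, C♭, D♭, E♭m, Fdim.
Reading the progression, the first chord not in that set is Cm, so the modulation leaves G♭ major there.
The chord immediately before Cm is D♭, which is diatonic to both keys: V in G♭ major and VI in F minor.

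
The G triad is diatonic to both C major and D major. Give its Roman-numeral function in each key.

The scale of C major is C D E F G A B; G is degree 5, and the triad built there (G-B-D) is major, so it is V.
The scale of D major is D E F# G A B C#; G is degree 4, and the triad built there (G-B-D) is major, so it is IV.

V in C major; IV in D major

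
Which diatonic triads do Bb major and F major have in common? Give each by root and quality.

Triads in Bb major: Bb major (I), C minor (ii), D minor (iii), Eb major (IV), F major (V), G minor (vi), A diminished (vii°).
Triads in F major: F major (I), G minor (ii), A minor (iii), Bb major (IV), C major (V), D minor (vi), E diminished (vii°).
Shared triads with their functions: Bb major (I in Bb major, IV in F major); D minor (iii in Bb major, vi in F major); F major (V in Bb major, I in F major); G minor (vi in Bb major, ii in F major).

Bb, Dm, F, Gm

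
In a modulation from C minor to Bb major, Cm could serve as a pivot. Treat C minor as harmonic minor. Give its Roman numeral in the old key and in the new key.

i in C minor; ii in Bb major

The scale of C minor (harmonic minor) is C D Eb F G Ab B; C is degree 1, and the triad built there (C-Eb-G) is minor, so it is i.
The scale of Bb major is Bb C D Eb F G A; C is degree 2, and the triad built there (C-Eb-G) is minor, so it is ii.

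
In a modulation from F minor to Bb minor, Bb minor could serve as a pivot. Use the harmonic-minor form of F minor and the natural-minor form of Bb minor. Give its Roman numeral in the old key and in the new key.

The scale of F minor (harmonic minor) is F G Ab Bb C Db E; Bb is degree 4, and the triad built there (Bb-Db-F) is minor, so it is iv.
The scale of Bb minor (natural minor) is Bb C Db Eb F Gb Ab; Bb is degree 1, and the triad built there (Bb-Db-F) is minor, so it is i.

iv in F minor; i in Bb minor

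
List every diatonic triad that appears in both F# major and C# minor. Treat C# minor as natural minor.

G#m, B

Triads in F# major: F# major (I), G# minor (ii), A# minor (iii), B major (IV), C# major (V), D# minor (vi), E# diminished (vii°).
Triads in C# minor (natural minor): C# minor (i), D# diminished (ii°), E major (III), F# minor (iv), G# minor (v), A major (VI), B major (VII).
Shared triads with their functions: G# minor (ii in F# major, v in C# minor); B major (IV in F# major, VII in C# minor).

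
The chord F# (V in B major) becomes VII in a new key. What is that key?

The numeral VII denotes a major triad on scale degree 7. With F# on degree 7, the tonic of the new key is G#.
Degree 7 carries a major triad in natural-minor keys, so the destination is G# minor.
Check: the diatonic triads of G# minor (natural minor) are G#m (i), A#dim (ii°), B (III), C#m (iv), D#m (v), E (VI), F# (VII) — F# is indeed VII.

G# minor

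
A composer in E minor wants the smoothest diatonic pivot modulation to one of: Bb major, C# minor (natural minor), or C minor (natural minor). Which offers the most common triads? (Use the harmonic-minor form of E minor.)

C# minor

Triads of E minor (harmonic minor): E minor (i), F# diminished (ii°), G augmented (III+), A minor (iv), B major (V), C major (VI), D# diminished (vii°).
Bb major shares 0: none.
C# minor (natural minor) shares 2: B, D#dim.
C minor (natural minor) shares 0: none.
The most common triads (2) are shared with C# minor.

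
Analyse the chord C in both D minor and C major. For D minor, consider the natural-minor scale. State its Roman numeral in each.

VII in D minor; I in C major

The scale of D minor (natural minor) is D E F G A Bb C; C is degree 7, and the triad built there (C-E-G) is major, so it is VII.
The scale of C major is C D E F G A B; C is degree 1, and the triad built there (C-E-G) is major, so it is I.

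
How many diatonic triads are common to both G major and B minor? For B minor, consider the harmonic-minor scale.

3

Diatonic triads of G major: G (I), Am (ii), Bm (iii), C (IV), D (V), Em (vi), F#dim (vii°).
Diatonic triads of B minor (harmonic minor): Bm (i), C#dim (ii°), Daug (III+), Em (iv), F# (V), G (VI), A#dim (vii°).
Matching root and quality in both lists: G, Bm, Em.
That gives 3 common triads.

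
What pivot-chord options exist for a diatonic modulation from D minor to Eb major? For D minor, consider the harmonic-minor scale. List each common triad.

Triads in D minor (harmonic minor): D minor (i), E diminished (ii°), F augmented (III+), G minor (iv), A major (V), Bb major (VI), C# diminished (vii°).
Triads in Eb major: Eb major (I), F minor (ii), G minor (iii), Ab major (IV), Bb major (V), C minor (vi), D diminished (vii°).
Shared triads with their functions: G minor (iv in D minor, iii in Eb major); Bb major (VI in D minor, V in Eb major).

Gm, Bb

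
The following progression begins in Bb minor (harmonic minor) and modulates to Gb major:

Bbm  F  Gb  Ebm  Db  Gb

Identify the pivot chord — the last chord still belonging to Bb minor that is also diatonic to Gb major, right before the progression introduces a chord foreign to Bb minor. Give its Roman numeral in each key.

Ebm — iv in Bb minor, vi in Gb major

Chords diatonic to Bb minor: Bbm, Cdim, Dbaug, Ebm, F, Gb, Adim.
Reading the progression, the first chord not in that set is Db, so the modulation leaves Bb minor there.
The chord immediately before Db is Ebm, which is diatonic to both keys: iv in Bb minor and vi in Gb major.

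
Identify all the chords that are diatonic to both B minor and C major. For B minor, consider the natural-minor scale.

Em, G

Triads in B minor (natural minor): B minor (i), C# diminished (ii°), D major (III), E minor (iv), F# minor (v), G major (VI), A major (VII).
Triads in C major: C major (I), D minor (ii), E minor (iii), F major (IV), G major (V), A minor (vi), B diminished (vii°).
Shared triads with their functions: E minor (iv in B minor, iii in C major); G major (VI in B minor, V in C major).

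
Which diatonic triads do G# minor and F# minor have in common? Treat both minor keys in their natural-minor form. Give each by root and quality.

C#m, E

Triads in G# minor (natural minor): G#m (i), A#dim (ii°), B (III), C#m (iv), D#m (v), E (VI), F# (VII).
Triads in F# minor (natural minor): F#m (i), G#dim (ii°), A (III), Bm (iv), C#m (v), D (VI), E (VII).
Shared triads with their functions: C#m (iv in G# minor, v in F# minor); E (VI in G# minor, VII in F# minor).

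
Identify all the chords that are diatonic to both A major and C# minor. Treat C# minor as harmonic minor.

Triads in A major: A (I), Bm (ii), C#m (iii), D (IV), E (V), F#m (vi), G#dim (vii°).
Triads in C# minor (harmonic minor): C#m (i), D#dim (ii°), Eaug (III+), F#m (iv), G# (V), A (VI), B#dim (vii°).
Shared triads with their functions: A (I in A major, VI in C# minor); C#m (iii in A major, i in C# minor); F#m (vi in A major, iv in C# minor).

A, C#m, F#m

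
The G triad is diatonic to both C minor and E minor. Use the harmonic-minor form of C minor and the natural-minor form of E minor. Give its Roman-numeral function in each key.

The scale of C minor (harmonic minor) is C D Eb F G Ab B; G is degree 5, and the triad built there (G-B-D) is major, so it is V.
The scale of E minor (natural minor) is E F# G A B C D; G is degree 3, and the triad built there (G-B-D) is major, so it is III.

V in C minor; III in E minor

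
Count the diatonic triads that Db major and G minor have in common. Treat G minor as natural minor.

Diatonic triads of Db major: Db major (I), Eb minor (ii), F minor (iii), Gb major (IV), Ab major (V), Bb minor (vi), C diminished (vii°).
Diatonic triads of G minor (natural minor): G minor (i), A diminished (ii°), Bb major (III), C minor (iv), D minor (v), Eb major (VI), F major (VII).
No triad has the same root and quality in both keys.

0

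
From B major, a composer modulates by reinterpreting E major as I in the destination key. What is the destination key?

E major

The numeral I denotes a major triad on scale degree 1. With E on degree 1, the tonic of the new key is E.
Degree 1 carries a major triad in major keys, so the destination is E major.
Check: the diatonic triads of E major are E (I), F#m (ii), G#m (iii), A (IV), B (V), C#m (vi), D#dim (vii°) — E major is indeed I.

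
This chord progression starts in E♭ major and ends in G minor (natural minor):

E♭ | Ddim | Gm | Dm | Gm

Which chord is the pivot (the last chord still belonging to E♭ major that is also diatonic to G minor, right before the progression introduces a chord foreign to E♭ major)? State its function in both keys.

Chords diatonic to E♭ major: E♭, Fm, Gm, A♭, B♭, Cm, Ddim.
Reading the progression, the first chord not in that set is Dm, so the modulation leaves E♭ major there.
The chord immediately before Dm is Gm, which is diatonic to both keys: iii in E♭ major and i in G minor.

Gm — iii in E♭ major, i in G minor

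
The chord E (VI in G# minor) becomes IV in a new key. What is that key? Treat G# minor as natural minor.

B major

The numeral IV denotes a major triad on scale degree 4. With E on degree 4, the tonic of the new key is B.
Degree 4 carries a major triad in major keys, so the destination is B major.
Check: the diatonic triads of B major are B (I), C#m (ii), D#m (iii), E (IV), F# (V), G#m (vi), A#dim (vii°) — E is indeed IV.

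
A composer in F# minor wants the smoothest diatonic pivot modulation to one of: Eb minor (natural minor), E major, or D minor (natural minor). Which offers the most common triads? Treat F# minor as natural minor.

Triads of F# minor (natural minor): F#m (i), G#dim (ii°), A (III), Bm (iv), C#m (v), D (VI), E (VII).
Eb minor (natural minor) shares 0: none.
E major shares 4: F#m, A, C#m, E.
D minor (natural minor) shares 0: none.
The most common triads (4) are shared with E major.

E major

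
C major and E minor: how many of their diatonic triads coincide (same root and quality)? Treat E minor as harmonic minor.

3

Diatonic triads of C major: C (I), Dm (ii), Em (iii), F (IV), G (V), Am (vi), Bdim (vii°).
Diatonic triads of E minor (harmonic minor): Em (i), F♯dim (ii°), Gaug (III+), Am (iv), B (V), C (VI), D♯dim (vii°).
Matching root and quality in both lists: C, Em, Am.
That gives 3 common triads.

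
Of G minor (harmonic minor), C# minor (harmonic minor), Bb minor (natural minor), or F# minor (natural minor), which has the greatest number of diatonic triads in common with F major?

G minor

Triads of F major: F major (I), G minor (ii), A minor (iii), Bb major (IV), C major (V), D minor (vi), E diminished (vii°).
G minor (harmonic minor) shares 1: Gm.
C# minor (harmonic minor) shares 0: none.
Bb minor (natural minor) shares 0: none.
F# minor (natural minor) shares 0: none.
The most common triads (1) are shared with G minor.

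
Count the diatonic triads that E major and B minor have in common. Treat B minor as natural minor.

2

Diatonic triads of E major: E (I), F♯m (ii), G♯m (iii), A (IV), B (V), C♯m (vi), D♯dim (vii°).
Diatonic triads of B minor (natural minor): Bm (i), C♯dim (ii°), D (III), Em (iv), F♯m (v), G (VI), A (VII).
Matching root and quality in both lists: F♯m, A.
That gives 2 common triads.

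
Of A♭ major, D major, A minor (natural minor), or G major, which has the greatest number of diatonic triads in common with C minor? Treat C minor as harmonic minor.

Triads of C minor (harmonic minor): Cm (i), Ddim (ii°), E♭aug (III+), Fm (iv), G (V), A♭ (VI), Bdim (vii°).
A♭ major shares 3: Cm, Fm, A♭.
D major shares 1: G.
A minor (natural minor) shares 2: G, Bdim.
G major shares 1: G.
The most common triads (3) are shared with A♭ major.

A♭ major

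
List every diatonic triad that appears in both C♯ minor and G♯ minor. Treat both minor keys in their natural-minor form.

Triads in C♯ minor (natural minor): C♯ minor (i), D♯ diminished (ii°), E major (III), F♯ minor (iv), G♯ minor (v), A major (VI), B major (VII).
Triads in G♯ minor (natural minor): G♯ minor (i), A♯ diminished (ii°), B major (III), C♯ minor (iv), D♯ minor (v), E major (VI), F♯ major (VII).
Shared triads with their functions: C♯ minor (i in C♯ minor, iv in G♯ minor); E major (III in C♯ minor, VI in G♯ minor); G♯ minor (v in C♯ minor, i in G♯ minor); B major (VII in C♯ minor, III in G♯ minor).

C♯m, E, G♯m, B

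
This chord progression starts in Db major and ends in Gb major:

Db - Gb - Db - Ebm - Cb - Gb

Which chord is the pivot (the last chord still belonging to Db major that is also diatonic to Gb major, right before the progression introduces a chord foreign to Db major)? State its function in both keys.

Ebm — ii in Db major, vi in Gb major

Chords diatonic to Db major: Db, Ebm, Fm, Gb, Ab, Bbm, Cdim.
Reading the progression, the first chord not in that set is Cb, so the modulation leaves Db major there.
The chord immediately before Cb is Ebm, which is diatonic to both keys: ii in Db major and vi in Gb major.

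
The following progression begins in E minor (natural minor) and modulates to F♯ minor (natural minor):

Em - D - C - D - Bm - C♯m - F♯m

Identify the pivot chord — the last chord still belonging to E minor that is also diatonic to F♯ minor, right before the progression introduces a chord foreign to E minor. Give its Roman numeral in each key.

Bm — v in E minor, iv in F♯ minor

Chords diatonic to E minor: Em, F♯dim, G, Am, Bm, C, D.
Reading the progression, the first chord not in that set is C♯m, so the modulation leaves E minor there.
The chord immediately before C♯m is Bm, which is diatonic to both keys: v in E minor and iv in F♯ minor.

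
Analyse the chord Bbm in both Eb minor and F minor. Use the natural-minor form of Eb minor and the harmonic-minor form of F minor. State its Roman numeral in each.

v in Eb minor; iv in F minor

The scale of Eb minor (natural minor) is Eb F Gb Ab Bb Cb Db; Bb is degree 5, and the triad built there (Bb-Db-F) is minor, so it is v.
The scale of F minor (harmonic minor) is F G Ab Bb C Db E; Bb is degree 4, and the triad built there (Bb-Db-F) is minor, so it is iv.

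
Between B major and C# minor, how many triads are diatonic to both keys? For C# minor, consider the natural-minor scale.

4

Diatonic triads of B major: B (I), C#m (ii), D#m (iii), E (IV), F# (V), G#m (vi), A#dim (vii°).
Diatonic triads of C# minor (natural minor): C#m (i), D#dim (ii°), E (III), F#m (iv), G#m (v), A (VI), B (VII).
Matching root and quality in both lists: B, C#m, E, G#m.
That gives 4 common triads.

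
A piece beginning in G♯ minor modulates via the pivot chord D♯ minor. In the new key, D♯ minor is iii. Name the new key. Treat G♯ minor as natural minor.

B major

The numeral iii denotes a minor triad on scale degree 3. With D♯ on degree 3, the tonic of the new key is B.
Degree 3 carries a minor triad in major keys, so the destination is B major.
Check: the diatonic triads of B major are B (I), C♯m (ii), D♯m (iii), E (IV), F♯ (V), G♯m (vi), A♯dim (vii°) — D♯ minor is indeed iii.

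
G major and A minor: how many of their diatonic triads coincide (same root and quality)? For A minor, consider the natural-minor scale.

Diatonic triads of G major: G (I), Am (ii), Bm (iii), C (IV), D (V), Em (vi), F#dim (vii°).
Diatonic triads of A minor (natural minor): Am (i), Bdim (ii°), C (III), Dm (iv), Em (v), F (VI), G (VII).
Matching root and quality in both lists: G, Am, C, Em.
That gives 4 common triads.

4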